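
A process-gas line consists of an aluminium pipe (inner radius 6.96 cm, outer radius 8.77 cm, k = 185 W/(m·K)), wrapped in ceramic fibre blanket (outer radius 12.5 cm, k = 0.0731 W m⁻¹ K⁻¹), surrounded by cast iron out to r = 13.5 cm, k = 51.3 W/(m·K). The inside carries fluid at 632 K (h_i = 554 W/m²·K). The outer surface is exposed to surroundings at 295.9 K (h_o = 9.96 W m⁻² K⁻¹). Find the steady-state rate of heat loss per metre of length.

Q' = 376 W/m

Resistance network (inner→outer):
  R'_conv,in = 1/(2πr h) = 1/(2π·0.0696·554) = 0.004128 m·K/W
  R'_aluminium = ln(0.0877/0.0696)/(2πk) = 0.2312/(2π·185) = 1.989×10^-4 m·K/W
  R'_ceramic fibre blanket = ln(0.125/0.0877)/(2πk) = 0.3544/(2π·0.0731) = 0.7716 m·K/W
  R'_cast iron = ln(0.135/0.125)/(2πk) = 0.07696/(2π·51.3) = 2.388×10^-4 m·K/W
  R'_conv,out = 1/(2πr h) = 1/(2π·0.135·9.96) = 0.1184 m·K/W
ΣR = 0.004128 + 1.989×10^-4 + 0.7716 + 2.388×10^-4 + 0.1184 = 0.8946 m·K/W
Q' = ΔT/ΣR = (632 K − 295.9 K)/0.8946 = 376 W/m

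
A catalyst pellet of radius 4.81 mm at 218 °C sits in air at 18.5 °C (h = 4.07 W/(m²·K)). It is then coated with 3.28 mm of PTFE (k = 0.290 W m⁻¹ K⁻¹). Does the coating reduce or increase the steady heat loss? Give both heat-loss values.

Critical radius for a sphere: r_cr = 2k/h = 0.143 m = 14.3 cm.
Outer radius after coating: r₂ = 0.00481 + 0.00328 = 0.00809 m.
Since r₁ < r_cr and r₂ ≤ r_cr, the coating moves toward the maximum at r_cr — heat loss rises.
Bare: R = 1/(4πr₁²h) = 845.1 K/W; Q = 199.5/845.1 = 0.236 W.
Coated: R = R_cond + R_conv = 321.9 K/W; Q = 199.5/321.9 = 0.620 W.

increases: 0.236 → 0.620 W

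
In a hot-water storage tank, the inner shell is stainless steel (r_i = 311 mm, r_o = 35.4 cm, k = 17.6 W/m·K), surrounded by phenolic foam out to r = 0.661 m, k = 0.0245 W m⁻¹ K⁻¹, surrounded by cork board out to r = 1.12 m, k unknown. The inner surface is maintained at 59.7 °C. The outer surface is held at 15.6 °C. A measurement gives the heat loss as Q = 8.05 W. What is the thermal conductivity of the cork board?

k = 0.0406 W/m·K

ΣR = ΔT/Q = |59.7 − 15.6|/8.05 = 5.478 K/W
Known resistances:
  R_stainless steel = (1/0.311 − 1/0.354)/(4πk) = 0.3906/(4π·17.6) = 0.001766 K/W
  R_phenolic foam = (1/0.354 − 1/0.661)/(4πk) = 1.312/(4π·0.0245) = 4.261 K/W
R_cork board = ΣR − ΣR_known = 5.478 − 4.263 = 1.215 K/W
(1/r₁−1/r₂)/(4πk) = 1.215 ⇒ k = 0.6200/(4π·1.215) = 0.0406 W/m·K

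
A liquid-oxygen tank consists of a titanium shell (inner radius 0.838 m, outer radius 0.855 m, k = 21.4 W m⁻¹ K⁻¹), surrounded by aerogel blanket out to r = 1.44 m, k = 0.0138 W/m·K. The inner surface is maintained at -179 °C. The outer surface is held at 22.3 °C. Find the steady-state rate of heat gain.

Q = 73.5 W

Treat each layer as a resistance in series:
  R_titanium = (1/0.838 − 1/0.855)/(4πk) = 0.02373/(4π·21.4) = 8.823×10^-5 K/W
  R_aerogel blanket = (1/0.855 − 1/1.44)/(4πk) = 0.4751/(4π·0.0138) = 2.740 K/W
ΣR = 8.823×10^-5 + 2.740 = 2.740 K/W
Q = ΔT/ΣR = (-179 °C − 22.3 °C)/2.740 = -73.5 W
(Negative Q ⇒ heat flows inward; heat gain = 73.5 W.)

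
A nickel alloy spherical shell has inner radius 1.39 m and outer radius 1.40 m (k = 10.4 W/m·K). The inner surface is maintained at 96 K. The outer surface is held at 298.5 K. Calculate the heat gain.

Q = 4πk·ΔT/(1/r₁ − 1/r₂) = 4π × 10.4 × 202.5 / (1/1.39 − 1/1.40) = 5.15×10^6 W

Q = 5150 kW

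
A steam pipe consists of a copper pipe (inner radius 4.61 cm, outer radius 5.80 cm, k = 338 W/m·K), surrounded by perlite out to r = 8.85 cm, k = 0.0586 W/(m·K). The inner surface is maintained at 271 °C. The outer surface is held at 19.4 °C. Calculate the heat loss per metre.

Q' = 219 W/m

Resistance network (inner→outer):
  R'_copper = ln(0.0580/0.0461)/(2πk) = 0.2296/(2π·338) = 1.081×10^-4 m·K/W
  R'_perlite = ln(0.0885/0.0580)/(2πk) = 0.4226/(2π·0.0586) = 1.148 m·K/W
ΣR = 1.081×10^-4 + 1.148 = 1.148 m·K/W
Q' = ΔT/ΣR = (271 °C − 19.4 °C)/1.148 = 219 W/m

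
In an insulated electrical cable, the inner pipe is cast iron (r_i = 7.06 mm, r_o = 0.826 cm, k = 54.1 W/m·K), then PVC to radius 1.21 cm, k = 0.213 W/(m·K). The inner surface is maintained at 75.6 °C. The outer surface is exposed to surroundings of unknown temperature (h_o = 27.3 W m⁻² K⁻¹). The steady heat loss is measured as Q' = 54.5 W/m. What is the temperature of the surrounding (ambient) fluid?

T_out = 33.8 °C

Series resistances:
  R'_cast iron = ln(0.00826/0.00706)/(2πk) = 0.1570/(2π·54.1) = 4.618×10^-4 m·K/W
  R'_PVC = ln(0.0121/0.00826)/(2πk) = 0.3818/(2π·0.213) = 0.2853 m·K/W
  R'_conv,out = 1/(2πr h) = 1/(2π·0.0121·27.3) = 0.4818 m·K/W
ΣR = 0.7675 m·K/W
ΔT = Q'·ΣR = 54.5 × 0.7675 = 41.83 K
Heat flows outward, so T_out = T_in − ΔT = 75.6 − 41.83 = 33.8 °C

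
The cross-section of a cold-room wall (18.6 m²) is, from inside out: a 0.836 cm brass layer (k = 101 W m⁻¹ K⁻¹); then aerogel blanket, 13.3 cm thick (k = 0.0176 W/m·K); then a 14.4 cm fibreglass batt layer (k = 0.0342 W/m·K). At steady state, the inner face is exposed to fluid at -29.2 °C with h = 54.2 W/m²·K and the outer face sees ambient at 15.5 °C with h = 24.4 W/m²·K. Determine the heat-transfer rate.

Q = 70.3 W

Resistance network (inner→outer):
  R_conv,in = 1/(hA) = 1/(54.2·18.6) = 9.919×10^-4 K/W
  R_brass = L/(kA) = 0.00836/(101·18.6) = 4.450×10^-6 K/W
  R_aerogel blanket = L/(kA) = 0.133/(0.0176·18.6) = 0.4063 K/W
  R_fibreglass batt = L/(kA) = 0.144/(0.0342·18.6) = 0.2264 K/W
  R_conv,out = 1/(hA) = 1/(24.4·18.6) = 0.002203 K/W
ΣR = 9.919×10^-4 + 4.450×10^-6 + 0.4063 + 0.2264 + 0.002203 = 0.6359 K/W
Q = ΔT/ΣR = (-29.2 °C − 15.5 °C)/0.6359 = -70.3 W
(Negative Q ⇒ heat flows inward; heat gain = 70.3 W.)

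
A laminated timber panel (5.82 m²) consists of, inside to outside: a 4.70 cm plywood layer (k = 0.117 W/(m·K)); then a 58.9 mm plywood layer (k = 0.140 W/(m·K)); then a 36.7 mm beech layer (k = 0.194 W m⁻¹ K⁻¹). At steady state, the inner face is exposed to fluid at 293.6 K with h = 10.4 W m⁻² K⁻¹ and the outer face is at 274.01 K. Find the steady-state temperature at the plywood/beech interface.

Treat each layer as a resistance in series:
  R_conv,in = 1/(hA) = 1/(10.4·5.82) = 0.01652 K/W
  R_plywood = L/(kA) = 0.0470/(0.117·5.82) = 0.06902 K/W
  R_plywood = L/(kA) = 0.0589/(0.140·5.82) = 0.07229 K/W
  R_beech = L/(kA) = 0.0367/(0.194·5.82) = 0.03250 K/W
ΣR = 0.01652 + 0.06902 + 0.07229 + 0.03250 = 0.1903 K/W
Q = ΔT/ΣR = (293.6 K − 274.01 K)/0.1903 = 102.9 W
From the inner boundary to the plywood/beech interface, ΣR_partial = 0.1578 K/W.
T_interface = T_in − Q·ΣR_partial = 293.6 K − (102.9)(0.1578) = 277.36 K

T = 277.36 K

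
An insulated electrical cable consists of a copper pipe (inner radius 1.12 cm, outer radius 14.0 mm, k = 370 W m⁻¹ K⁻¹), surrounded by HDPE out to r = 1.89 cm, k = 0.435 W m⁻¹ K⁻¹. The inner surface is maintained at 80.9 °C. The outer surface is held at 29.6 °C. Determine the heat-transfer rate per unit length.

Q' = 467 W/m

Treat each layer as a resistance in series:
  R'_copper = ln(0.0140/0.0112)/(2πk) = 0.2231/(2π·370) = 9.598×10^-5 m·K/W
  R'_HDPE = ln(0.0189/0.0140)/(2πk) = 0.3001/(2π·0.435) = 0.1098 m·K/W
ΣR = 9.598×10^-5 + 0.1098 = 0.1099 m·K/W
Q' = ΔT/ΣR = (80.9 °C − 29.6 °C)/0.1099 = 467 W/m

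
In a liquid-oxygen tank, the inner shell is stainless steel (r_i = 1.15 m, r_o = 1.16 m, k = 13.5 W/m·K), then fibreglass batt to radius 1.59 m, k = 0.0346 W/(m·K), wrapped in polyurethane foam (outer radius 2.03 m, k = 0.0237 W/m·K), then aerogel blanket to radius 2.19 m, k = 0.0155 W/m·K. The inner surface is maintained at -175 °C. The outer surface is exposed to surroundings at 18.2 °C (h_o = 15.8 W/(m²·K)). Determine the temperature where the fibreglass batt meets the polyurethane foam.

Series thermal resistances, inner to outer:
  R_stainless steel = (1/1.15 − 1/1.16)/(4πk) = 0.007496/(4π·13.5) = 4.419×10^-5 K/W
  R_fibreglass batt = (1/1.16 − 1/1.59)/(4πk) = 0.2331/(4π·0.0346) = 0.5362 K/W
  R_polyurethane foam = (1/1.59 − 1/2.03)/(4πk) = 0.1363/(4π·0.0237) = 0.4577 K/W
  R_aerogel blanket = (1/2.03 − 1/2.19)/(4πk) = 0.03599/(4π·0.0155) = 0.1848 K/W
  R_conv,out = 1/(4πr²h) = 1/(4π·2.19²·15.8) = 0.001050 K/W
ΣR = 4.419×10^-5 + 0.5362 + 0.4577 + 0.1848 + 0.001050 = 1.180 K/W
Q = ΔT/ΣR = (-175 °C − 18.2 °C)/1.180 = -163.7 W
From the inner boundary to the fibreglass batt/polyurethane foam interface, ΣR_partial = 0.5362 K/W.
T_interface = T_in − Q·ΣR_partial = -175 °C − (-163.7)(0.5362) = -87.2 °C

T = -87.2 °C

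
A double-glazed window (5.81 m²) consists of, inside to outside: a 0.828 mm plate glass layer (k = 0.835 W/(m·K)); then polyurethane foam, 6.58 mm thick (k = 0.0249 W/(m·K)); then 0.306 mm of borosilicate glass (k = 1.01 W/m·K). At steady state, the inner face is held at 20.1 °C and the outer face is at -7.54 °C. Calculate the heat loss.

Q = 605 W

Resistance network (inner→outer):
  R_plate glass = L/(kA) = 8.28×10^-4/(0.835·5.81) = 1.707×10^-4 K/W
  R_polyurethane foam = L/(kA) = 0.00658/(0.0249·5.81) = 0.04548 K/W
  R_borosilicate glass = L/(kA) = 3.06×10^-4/(1.01·5.81) = 5.215×10^-5 K/W
ΣR = 1.707×10^-4 + 0.04548 + 5.215×10^-5 = 0.04570 K/W
Q = ΔT/ΣR = (20.1 °C − -7.54 °C)/0.04570 = 605 W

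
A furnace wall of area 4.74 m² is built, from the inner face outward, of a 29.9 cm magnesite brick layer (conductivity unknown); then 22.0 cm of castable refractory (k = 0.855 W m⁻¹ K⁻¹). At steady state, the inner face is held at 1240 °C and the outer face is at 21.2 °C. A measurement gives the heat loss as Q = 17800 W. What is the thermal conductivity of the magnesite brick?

ΣR = ΔT/Q = |1240 − 21.2|/17800 = 0.06847 K/W
Known resistances:
  R_castable refractory = L/(kA) = 0.220/(0.855·4.74) = 0.05428 K/W
R_magnesite brick = ΣR − ΣR_known = 0.06847 − 0.05428 = 0.01419 K/W
L/(kA) = 0.01419 ⇒ k = 0.299/(0.01419·4.74) = 4.45 W/m·K

k = 4.45 W/m·K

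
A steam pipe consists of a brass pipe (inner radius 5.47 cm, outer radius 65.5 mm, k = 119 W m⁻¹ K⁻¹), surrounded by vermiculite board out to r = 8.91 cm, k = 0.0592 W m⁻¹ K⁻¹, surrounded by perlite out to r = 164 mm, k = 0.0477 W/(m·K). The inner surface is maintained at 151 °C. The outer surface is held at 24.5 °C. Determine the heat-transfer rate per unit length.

Q' = 44.2 W/m

Series thermal resistances, inner to outer:
  R'_brass = ln(0.0655/0.0547)/(2πk) = 0.1802/(2π·119) = 2.410×10^-4 m·K/W
  R'_vermiculite board = ln(0.0891/0.0655)/(2πk) = 0.3077/(2π·0.0592) = 0.8273 m·K/W
  R'_perlite = ln(0.164/0.0891)/(2πk) = 0.6101/(2π·0.0477) = 2.036 m·K/W
ΣR = 2.410×10^-4 + 0.8273 + 2.036 = 2.864 m·K/W
Q' = ΔT/ΣR = (151 °C − 24.5 °C)/2.864 = 44.2 W/m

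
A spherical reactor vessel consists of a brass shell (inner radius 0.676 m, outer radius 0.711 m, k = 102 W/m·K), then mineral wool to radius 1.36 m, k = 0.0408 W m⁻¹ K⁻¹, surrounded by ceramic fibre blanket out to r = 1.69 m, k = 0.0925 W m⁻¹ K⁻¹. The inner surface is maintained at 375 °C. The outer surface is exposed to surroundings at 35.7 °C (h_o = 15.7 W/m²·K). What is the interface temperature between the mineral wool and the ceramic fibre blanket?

T = 65.3 °C

Resistance network (inner→outer):
  R_brass = (1/0.676 − 1/0.711)/(4πk) = 0.07282/(4π·102) = 5.681×10^-5 K/W
  R_mineral wool = (1/0.711 − 1/1.36)/(4πk) = 0.6712/(4π·0.0408) = 1.309 K/W
  R_ceramic fibre blanket = (1/1.36 − 1/1.69)/(4πk) = 0.1436/(4π·0.0925) = 0.1235 K/W
  R_conv,out = 1/(4πr²h) = 1/(4π·1.69²·15.7) = 0.001775 K/W
ΣR = 5.681×10^-5 + 1.309 + 0.1235 + 0.001775 = 1.434 K/W
Q = ΔT/ΣR = (375 °C − 35.7 °C)/1.434 = 236.6 W
From the inner boundary to the mineral wool/ceramic fibre blanket interface, ΣR_partial = 1.309 K/W.
T_interface = T_in − Q·ΣR_partial = 375 °C − (236.6)(1.309) = 65.3 °C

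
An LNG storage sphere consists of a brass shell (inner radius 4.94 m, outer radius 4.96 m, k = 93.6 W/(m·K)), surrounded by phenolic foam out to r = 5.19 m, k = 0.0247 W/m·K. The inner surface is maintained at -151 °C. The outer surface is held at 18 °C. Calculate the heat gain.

Q = 5870 W

Resistance network (inner→outer):
  R_brass = (1/4.94 − 1/4.96)/(4πk) = 8.162×10^-4/(4π·93.6) = 6.940×10^-7 K/W
  R_phenolic foam = (1/4.96 − 1/5.19)/(4πk) = 0.008935/(4π·0.0247) = 0.02879 K/W
ΣR = 6.940×10^-7 + 0.02879 = 0.02879 K/W
Q = ΔT/ΣR = (-151 °C − 18 °C)/0.02879 = -5870 W
(Negative Q ⇒ heat flows inward; heat gain = 5870 W.)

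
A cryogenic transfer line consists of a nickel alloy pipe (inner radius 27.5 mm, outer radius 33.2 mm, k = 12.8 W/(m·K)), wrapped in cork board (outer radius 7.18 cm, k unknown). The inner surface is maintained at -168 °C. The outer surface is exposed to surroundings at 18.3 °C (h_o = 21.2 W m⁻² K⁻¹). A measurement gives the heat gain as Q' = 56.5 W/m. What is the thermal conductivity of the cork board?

k = 0.0385 W/m·K

ΣR = ΔT/Q' = |-168 − 18.3|/56.5 = 3.297 m·K/W
Known resistances:
  R'_nickel alloy = ln(0.0332/0.0275)/(2πk) = 0.1884/(2π·12.8) = 0.002342 m·K/W
  R'_conv,out = 1/(2πr h) = 1/(2π·0.0718·21.2) = 0.1046 m·K/W
R_cork board = ΣR − ΣR_known = 3.297 − 0.1069 = 3.190 m·K/W
ln(r₂/r₁)/(2πk) = 3.190 ⇒ k = 0.7713/(2π·3.190) = 0.0385 W/m·K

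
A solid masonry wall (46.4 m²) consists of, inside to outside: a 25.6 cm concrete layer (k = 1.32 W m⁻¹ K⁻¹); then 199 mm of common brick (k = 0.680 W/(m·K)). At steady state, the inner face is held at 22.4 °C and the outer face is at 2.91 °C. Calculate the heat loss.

Series thermal resistances, inner to outer:
  R_concrete = L/(kA) = 0.256/(1.32·46.4) = 0.004180 K/W
  R_common brick = L/(kA) = 0.199/(0.680·46.4) = 0.006307 K/W
ΣR = 0.004180 + 0.006307 = 0.01049 K/W
Q = ΔT/ΣR = (22.4 °C − 2.91 °C)/0.01049 = 1860 W

Q = 1860 W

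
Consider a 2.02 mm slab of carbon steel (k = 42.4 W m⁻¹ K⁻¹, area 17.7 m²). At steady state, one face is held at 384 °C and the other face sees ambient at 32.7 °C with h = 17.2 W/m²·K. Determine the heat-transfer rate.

Q = 107 kW

Series thermal resistances, inner to outer:
  R_carbon steel = L/(kA) = 0.00202/(42.4·17.7) = 2.692×10^-6 K/W
  R_conv,out = 1/(hA) = 1/(17.2·17.7) = 0.003285 K/W
ΣR = 2.692×10^-6 + 0.003285 = 0.003288 K/W
Q = ΔT/ΣR = (384 °C − 32.7 °C)/0.003288 = 1.07×10^5 W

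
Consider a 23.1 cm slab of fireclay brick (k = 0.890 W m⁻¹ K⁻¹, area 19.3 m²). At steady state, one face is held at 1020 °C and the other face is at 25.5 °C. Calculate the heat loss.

Q = 74000 W

Q = kA·ΔT/L = 0.890 × 19.3 × |1020 °C − 25.5 °C| / 0.231 = 74000 W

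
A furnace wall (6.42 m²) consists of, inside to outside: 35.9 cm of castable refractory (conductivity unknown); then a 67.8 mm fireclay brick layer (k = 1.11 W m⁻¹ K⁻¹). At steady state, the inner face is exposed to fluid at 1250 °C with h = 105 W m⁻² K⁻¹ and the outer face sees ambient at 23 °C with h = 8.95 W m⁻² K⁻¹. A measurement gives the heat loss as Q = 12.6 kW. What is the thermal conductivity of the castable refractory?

k = 0.811 W/m·K

ΣR = ΔT/Q = |1250 − 23|/12600 = 0.09738 K/W
Known resistances:
  R_conv,in = 1/(hA) = 1/(105·6.42) = 0.001483 K/W
  R_fireclay brick = L/(kA) = 0.0678/(1.11·6.42) = 0.009514 K/W
  R_conv,out = 1/(hA) = 1/(8.95·6.42) = 0.01740 K/W
R_castable refractory = ΣR − ΣR_known = 0.09738 − 0.02840 = 0.06898 K/W
L/(kA) = 0.06898 ⇒ k = 0.359/(0.06898·6.42) = 0.811 W/m·K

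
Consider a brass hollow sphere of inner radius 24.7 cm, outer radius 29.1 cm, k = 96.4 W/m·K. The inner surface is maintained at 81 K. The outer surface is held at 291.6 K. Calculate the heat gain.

Q = 4πk·ΔT/(1/r₁ − 1/r₂) = 4π × 96.4 × 210.6 / (1/0.247 − 1/0.291) = 4.17×10^5 W

Q = 4.17×10^5 W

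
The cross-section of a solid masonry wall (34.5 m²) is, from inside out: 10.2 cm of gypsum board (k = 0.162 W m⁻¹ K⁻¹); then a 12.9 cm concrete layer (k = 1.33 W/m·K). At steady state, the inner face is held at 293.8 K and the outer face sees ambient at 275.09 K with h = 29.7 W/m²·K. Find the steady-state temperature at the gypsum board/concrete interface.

Resistance network (inner→outer):
  R_gypsum board = L/(kA) = 0.102/(0.162·34.5) = 0.01825 K/W
  R_concrete = L/(kA) = 0.129/(1.33·34.5) = 0.002811 K/W
  R_conv,out = 1/(hA) = 1/(29.7·34.5) = 9.759×10^-4 K/W
ΣR = 0.01825 + 0.002811 + 9.759×10^-4 = 0.02204 K/W
Q = ΔT/ΣR = (293.8 K − 275.09 K)/0.02204 = 848.9 W
From the inner boundary to the gypsum board/concrete interface, ΣR_partial = 0.01825 K/W.
T_interface = T_in − Q·ΣR_partial = 293.8 K − (848.9)(0.01825) = 278.31 K

T = 278.31 K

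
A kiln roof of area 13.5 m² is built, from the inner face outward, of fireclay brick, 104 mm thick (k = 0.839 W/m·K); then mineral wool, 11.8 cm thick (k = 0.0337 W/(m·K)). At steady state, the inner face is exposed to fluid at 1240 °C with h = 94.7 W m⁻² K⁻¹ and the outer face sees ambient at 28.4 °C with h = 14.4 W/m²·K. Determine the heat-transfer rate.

Q = 4.41 kW

Resistance network (inner→outer):
  R_conv,in = 1/(hA) = 1/(94.7·13.5) = 7.822×10^-4 K/W
  R_fireclay brick = L/(kA) = 0.104/(0.839·13.5) = 0.009182 K/W
  R_mineral wool = L/(kA) = 0.118/(0.0337·13.5) = 0.2594 K/W
  R_conv,out = 1/(hA) = 1/(14.4·13.5) = 0.005144 K/W
ΣR = 7.822×10^-4 + 0.009182 + 0.2594 + 0.005144 = 0.2745 K/W
Q = ΔT/ΣR = (1240 °C − 28.4 °C)/0.2745 = 4410 W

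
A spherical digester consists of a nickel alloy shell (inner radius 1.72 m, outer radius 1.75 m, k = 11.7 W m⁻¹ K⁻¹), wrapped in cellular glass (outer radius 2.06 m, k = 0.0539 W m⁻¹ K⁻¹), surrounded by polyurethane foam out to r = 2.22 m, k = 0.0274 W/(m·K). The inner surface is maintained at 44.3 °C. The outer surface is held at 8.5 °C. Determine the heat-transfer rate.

Series thermal resistances, inner to outer:
  R_nickel alloy = (1/1.72 − 1/1.75)/(4πk) = 0.009967/(4π·11.7) = 6.779×10^-5 K/W
  R_cellular glass = (1/1.75 − 1/2.06)/(4πk) = 0.08599/(4π·0.0539) = 0.1270 K/W
  R_polyurethane foam = (1/2.06 − 1/2.22)/(4πk) = 0.03499/(4π·0.0274) = 0.1016 K/W
ΣR = 6.779×10^-5 + 0.1270 + 0.1016 = 0.2287 K/W
Q = ΔT/ΣR = (44.3 °C − 8.5 °C)/0.2287 = 157 W

Q = 157 W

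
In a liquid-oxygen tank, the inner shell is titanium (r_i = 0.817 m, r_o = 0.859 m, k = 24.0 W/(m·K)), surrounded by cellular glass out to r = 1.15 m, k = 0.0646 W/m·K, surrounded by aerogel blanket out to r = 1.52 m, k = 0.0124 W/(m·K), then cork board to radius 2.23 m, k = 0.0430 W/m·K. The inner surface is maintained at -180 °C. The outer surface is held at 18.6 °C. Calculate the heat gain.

Q = 94.2 W

Treat each layer as a resistance in series:
  R_titanium = (1/0.817 − 1/0.859)/(4πk) = 0.05985/(4π·24.0) = 1.984×10^-4 K/W
  R_cellular glass = (1/0.859 − 1/1.15)/(4πk) = 0.2946/(4π·0.0646) = 0.3629 K/W
  R_aerogel blanket = (1/1.15 − 1/1.52)/(4πk) = 0.2117/(4π·0.0124) = 1.358 K/W
  R_cork board = (1/1.52 − 1/2.23)/(4πk) = 0.2095/(4π·0.0430) = 0.3876 K/W
ΣR = 1.984×10^-4 + 0.3629 + 1.358 + 0.3876 = 2.109 K/W
Q = ΔT/ΣR = (-180 °C − 18.6 °C)/2.109 = -94.2 W
(Negative Q ⇒ heat flows inward; heat gain = 94.2 W.)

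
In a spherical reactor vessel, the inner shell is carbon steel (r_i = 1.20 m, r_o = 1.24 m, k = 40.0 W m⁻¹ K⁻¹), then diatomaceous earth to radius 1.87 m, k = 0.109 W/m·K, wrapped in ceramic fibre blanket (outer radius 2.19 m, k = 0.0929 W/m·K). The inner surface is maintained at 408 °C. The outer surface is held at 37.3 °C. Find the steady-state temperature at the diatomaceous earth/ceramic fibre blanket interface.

T = 131 °C

Resistance network (inner→outer):
  R_carbon steel = (1/1.20 − 1/1.24)/(4πk) = 0.02688/(4π·40.0) = 5.348×10^-5 K/W
  R_diatomaceous earth = (1/1.24 − 1/1.87)/(4πk) = 0.2717/(4π·0.109) = 0.1984 K/W
  R_ceramic fibre blanket = (1/1.87 − 1/2.19)/(4πk) = 0.07814/(4π·0.0929) = 0.06693 K/W
ΣR = 5.348×10^-5 + 0.1984 + 0.06693 = 0.2654 K/W
Q = ΔT/ΣR = (408 °C − 37.3 °C)/0.2654 = 1397 W
From the inner boundary to the diatomaceous earth/ceramic fibre blanket interface, ΣR_partial = 0.1985 K/W.
T_interface = T_in − Q·ΣR_partial = 408 °C − (1397)(0.1985) = 131 °C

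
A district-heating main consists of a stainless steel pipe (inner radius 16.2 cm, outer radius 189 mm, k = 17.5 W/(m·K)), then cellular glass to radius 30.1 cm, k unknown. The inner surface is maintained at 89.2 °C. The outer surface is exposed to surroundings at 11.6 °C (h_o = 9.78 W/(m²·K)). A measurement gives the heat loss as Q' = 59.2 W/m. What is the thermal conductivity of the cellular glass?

k = 0.0590 W/m·K

ΣR = ΔT/Q' = |89.2 − 11.6|/59.2 = 1.311 m·K/W
Known resistances:
  R'_stainless steel = ln(0.189/0.162)/(2πk) = 0.1542/(2π·17.5) = 0.001402 m·K/W
  R'_conv,out = 1/(2πr h) = 1/(2π·0.301·9.78) = 0.05406 m·K/W
R_cellular glass = ΣR − ΣR_known = 1.311 − 0.05546 = 1.256 m·K/W
ln(r₂/r₁)/(2πk) = 1.256 ⇒ k = 0.4654/(2π·1.256) = 0.0590 W/m·K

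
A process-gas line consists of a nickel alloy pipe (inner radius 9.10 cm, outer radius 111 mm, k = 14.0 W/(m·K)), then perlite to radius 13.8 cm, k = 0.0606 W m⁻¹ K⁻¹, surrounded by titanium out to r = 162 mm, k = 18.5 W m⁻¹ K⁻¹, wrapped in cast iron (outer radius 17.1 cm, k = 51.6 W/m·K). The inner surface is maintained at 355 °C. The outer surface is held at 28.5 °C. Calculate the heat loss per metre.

Treat each layer as a resistance in series:
  R'_nickel alloy = ln(0.111/0.0910)/(2πk) = 0.1987/(2π·14.0) = 0.002259 m·K/W
  R'_perlite = ln(0.138/0.111)/(2πk) = 0.2177/(2π·0.0606) = 0.5718 m·K/W
  R'_titanium = ln(0.162/0.138)/(2πk) = 0.1603/(2π·18.5) = 0.001379 m·K/W
  R'_cast iron = ln(0.171/0.162)/(2πk) = 0.05407/(2π·51.6) = 1.668×10^-4 m·K/W
ΣR = 0.002259 + 0.5718 + 0.001379 + 1.668×10^-4 = 0.5756 m·K/W
Q' = ΔT/ΣR = (355 °C − 28.5 °C)/0.5756 = 567 W/m

Q' = 567 W/m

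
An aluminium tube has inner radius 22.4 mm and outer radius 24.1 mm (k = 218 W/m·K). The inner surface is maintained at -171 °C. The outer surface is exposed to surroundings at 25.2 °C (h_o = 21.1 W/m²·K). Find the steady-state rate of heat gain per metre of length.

Q' = 627 W/m

Series thermal resistances, inner to outer:
  R'_aluminium = ln(0.0241/0.0224)/(2πk) = 0.07315/(2π·218) = 5.341×10^-5 m·K/W
  R'_conv,out = 1/(2πr h) = 1/(2π·0.0241·21.1) = 0.3130 m·K/W
ΣR = 5.341×10^-5 + 0.3130 = 0.3131 m·K/W
Q' = ΔT/ΣR = (-171 °C − 25.2 °C)/0.3131 = -627 W/m
(Negative Q' ⇒ heat flows inward; heat gain = 627 W/m.)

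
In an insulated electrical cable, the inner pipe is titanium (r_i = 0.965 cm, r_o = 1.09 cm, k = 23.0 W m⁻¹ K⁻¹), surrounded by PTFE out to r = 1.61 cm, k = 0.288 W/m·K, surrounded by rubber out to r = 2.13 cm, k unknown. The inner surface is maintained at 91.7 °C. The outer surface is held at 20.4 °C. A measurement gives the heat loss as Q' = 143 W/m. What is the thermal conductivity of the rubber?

k = 0.158 W/m·K

ΣR = ΔT/Q' = |91.7 − 20.4|/143 = 0.4986 m·K/W
Known resistances:
  R'_titanium = ln(0.0109/0.00965)/(2πk) = 0.1218/(2π·23.0) = 8.429×10^-4 m·K/W
  R'_PTFE = ln(0.0161/0.0109)/(2πk) = 0.3901/(2π·0.288) = 0.2156 m·K/W
R_rubber = ΣR − ΣR_known = 0.4986 − 0.2164 = 0.2822 m·K/W
ln(r₂/r₁)/(2πk) = 0.2822 ⇒ k = 0.2799/(2π·0.2822) = 0.158 W/m·K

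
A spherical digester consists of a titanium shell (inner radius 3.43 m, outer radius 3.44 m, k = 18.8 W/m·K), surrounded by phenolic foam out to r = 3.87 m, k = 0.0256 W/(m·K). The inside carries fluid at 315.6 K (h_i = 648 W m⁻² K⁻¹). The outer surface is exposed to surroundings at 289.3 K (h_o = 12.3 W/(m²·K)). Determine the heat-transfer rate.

Q = 261 W

Series thermal resistances, inner to outer:
  R_conv,in = 1/(4πr²h) = 1/(4π·3.43²·648) = 1.044×10^-5 K/W
  R_titanium = (1/3.43 − 1/3.44)/(4πk) = 8.475×10^-4/(4π·18.8) = 3.587×10^-6 K/W
  R_phenolic foam = (1/3.44 − 1/3.87)/(4πk) = 0.03230/(4π·0.0256) = 0.1004 K/W
  R_conv,out = 1/(4πr²h) = 1/(4π·3.87²·12.3) = 4.320×10^-4 K/W
ΣR = 1.044×10^-5 + 3.587×10^-6 + 0.1004 + 4.320×10^-4 = 0.1008 K/W
Q = ΔT/ΣR = (315.6 K − 289.3 K)/0.1008 = 261 W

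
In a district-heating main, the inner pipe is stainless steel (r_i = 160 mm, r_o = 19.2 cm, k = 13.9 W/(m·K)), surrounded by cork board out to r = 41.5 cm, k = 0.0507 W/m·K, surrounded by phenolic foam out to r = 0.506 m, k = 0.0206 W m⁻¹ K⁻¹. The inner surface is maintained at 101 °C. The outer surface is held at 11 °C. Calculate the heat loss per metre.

Q' = 22.8 W/m

Series thermal resistances, inner to outer:
  R'_stainless steel = ln(0.192/0.160)/(2πk) = 0.1823/(2π·13.9) = 0.002088 m·K/W
  R'_cork board = ln(0.415/0.192)/(2πk) = 0.7708/(2π·0.0507) = 2.420 m·K/W
  R'_phenolic foam = ln(0.506/0.415)/(2πk) = 0.1983/(2π·0.0206) = 1.532 m·K/W
ΣR = 0.002088 + 2.420 + 1.532 = 3.954 m·K/W
Q' = ΔT/ΣR = (101 °C − 11 °C)/3.954 = 22.8 W/m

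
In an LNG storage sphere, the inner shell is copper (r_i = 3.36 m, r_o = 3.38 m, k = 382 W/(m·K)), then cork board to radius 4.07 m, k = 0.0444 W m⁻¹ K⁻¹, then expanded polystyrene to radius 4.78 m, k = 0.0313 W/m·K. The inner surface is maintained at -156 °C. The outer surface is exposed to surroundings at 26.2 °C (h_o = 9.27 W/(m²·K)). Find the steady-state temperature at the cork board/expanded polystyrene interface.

Resistance network (inner→outer):
  R_copper = (1/3.36 − 1/3.38)/(4πk) = 0.001761/(4π·382) = 3.669×10^-7 K/W
  R_cork board = (1/3.38 − 1/4.07)/(4πk) = 0.05016/(4π·0.0444) = 0.08990 K/W
  R_expanded polystyrene = (1/4.07 − 1/4.78)/(4πk) = 0.03650/(4π·0.0313) = 0.09279 K/W
  R_conv,out = 1/(4πr²h) = 1/(4π·4.78²·9.27) = 3.757×10^-4 K/W
ΣR = 3.669×10^-7 + 0.08990 + 0.09279 + 3.757×10^-4 = 0.1831 K/W
Q = ΔT/ΣR = (-156 °C − 26.2 °C)/0.1831 = -995.1 W
From the inner boundary to the cork board/expanded polystyrene interface, ΣR_partial = 0.08990 K/W.
T_interface = T_in − Q·ΣR_partial = -156 °C − (-995.1)(0.08990) = -66.5 °C

T = -66.5 °C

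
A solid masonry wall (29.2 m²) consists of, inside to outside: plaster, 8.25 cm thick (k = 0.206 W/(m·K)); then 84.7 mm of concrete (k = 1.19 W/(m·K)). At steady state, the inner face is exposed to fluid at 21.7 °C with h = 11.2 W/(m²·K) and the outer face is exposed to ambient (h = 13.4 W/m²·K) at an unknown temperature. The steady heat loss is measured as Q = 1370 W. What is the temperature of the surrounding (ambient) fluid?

Series resistances:
  R_conv,in = 1/(hA) = 1/(11.2·29.2) = 0.003058 K/W
  R_plaster = L/(kA) = 0.0825/(0.206·29.2) = 0.01372 K/W
  R_concrete = L/(kA) = 0.0847/(1.19·29.2) = 0.002438 K/W
  R_conv,out = 1/(hA) = 1/(13.4·29.2) = 0.002556 K/W
ΣR = 0.02177 K/W
ΔT = Q·ΣR = 1370 × 0.02177 = 29.82 K
Heat flows outward, so T_out = T_in − ΔT = 21.7 − 29.82 = -8.12 °C

T_out = -8.12 °C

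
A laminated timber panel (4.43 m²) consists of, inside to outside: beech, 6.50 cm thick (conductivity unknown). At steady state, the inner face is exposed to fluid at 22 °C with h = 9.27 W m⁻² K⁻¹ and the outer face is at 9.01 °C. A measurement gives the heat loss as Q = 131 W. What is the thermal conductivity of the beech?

k = 0.196 W/m·K

ΣR = ΔT/Q = |22 − 9.01|/131 = 0.09916 K/W
Known resistances:
  R_conv,in = 1/(hA) = 1/(9.27·4.43) = 0.02435 K/W
R_beech = ΣR − ΣR_known = 0.09916 − 0.02435 = 0.07481 K/W
L/(kA) = 0.07481 ⇒ k = 0.0650/(0.07481·4.43) = 0.196 W/m·K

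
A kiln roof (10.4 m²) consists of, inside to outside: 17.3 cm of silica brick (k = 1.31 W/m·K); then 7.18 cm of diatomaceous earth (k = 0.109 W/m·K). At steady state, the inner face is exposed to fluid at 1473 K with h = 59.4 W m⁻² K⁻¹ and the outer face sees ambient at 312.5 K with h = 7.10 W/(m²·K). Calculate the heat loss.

Q = 12.7 kW

Treat each layer as a resistance in series:
  R_conv,in = 1/(hA) = 1/(59.4·10.4) = 0.001619 K/W
  R_silica brick = L/(kA) = 0.173/(1.31·10.4) = 0.01270 K/W
  R_diatomaceous earth = L/(kA) = 0.0718/(0.109·10.4) = 0.06334 K/W
  R_conv,out = 1/(hA) = 1/(7.10·10.4) = 0.01354 K/W
ΣR = 0.001619 + 0.01270 + 0.06334 + 0.01354 = 0.09120 K/W
Q = ΔT/ΣR = (1473 K − 312.5 K)/0.09120 = 12700 W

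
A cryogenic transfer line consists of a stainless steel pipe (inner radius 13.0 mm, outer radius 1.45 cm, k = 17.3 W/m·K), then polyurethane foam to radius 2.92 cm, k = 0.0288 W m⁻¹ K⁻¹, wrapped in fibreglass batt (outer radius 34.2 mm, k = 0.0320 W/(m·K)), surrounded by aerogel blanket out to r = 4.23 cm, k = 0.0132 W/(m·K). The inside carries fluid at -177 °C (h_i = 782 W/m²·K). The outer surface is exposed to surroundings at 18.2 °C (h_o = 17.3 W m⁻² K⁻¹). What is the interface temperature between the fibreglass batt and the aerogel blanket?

Series thermal resistances, inner to outer:
  R'_conv,in = 1/(2πr h) = 1/(2π·0.0130·782) = 0.01566 m·K/W
  R'_stainless steel = ln(0.0145/0.0130)/(2πk) = 0.1092/(2π·17.3) = 0.001005 m·K/W
  R'_polyurethane foam = ln(0.0292/0.0145)/(2πk) = 0.7000/(2π·0.0288) = 3.868 m·K/W
  R'_fibreglass batt = ln(0.0342/0.0292)/(2πk) = 0.1581/(2π·0.0320) = 0.7861 m·K/W
  R'_aerogel blanket = ln(0.0423/0.0342)/(2πk) = 0.2126/(2π·0.0132) = 2.563 m·K/W
  R'_conv,out = 1/(2πr h) = 1/(2π·0.0423·17.3) = 0.2175 m·K/W
ΣR = 0.01566 + 0.001005 + 3.868 + 0.7861 + 2.563 + 0.2175 = 7.451 m·K/W
Q' = ΔT/ΣR = (-177 °C − 18.2 °C)/7.451 = -26.20 W/m
From the inner boundary to the fibreglass batt/aerogel blanket interface, ΣR_partial = 4.671 m·K/W.
T_interface = T_in − Q'·ΣR_partial = -177 °C − (-26.20)(4.671) = -54.6 °C

T = -54.6 °C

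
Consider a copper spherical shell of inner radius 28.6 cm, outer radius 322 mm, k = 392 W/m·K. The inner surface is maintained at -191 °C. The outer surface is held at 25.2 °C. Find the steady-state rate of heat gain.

Q = 4πk·ΔT/(1/r₁ − 1/r₂) = 4π × 392 × 216.2 / (1/0.286 − 1/0.322) = 2.72×10^6 W

Q = 2720 kW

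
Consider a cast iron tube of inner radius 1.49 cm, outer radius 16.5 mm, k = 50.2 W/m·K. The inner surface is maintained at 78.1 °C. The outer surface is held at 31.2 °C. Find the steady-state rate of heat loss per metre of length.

Q' = 1.45×10^5 W/m

Q' = 2πk·ΔT/ln(r₂/r₁) = 2π × 50.2 × 46.9 / ln(0.0165/0.0149) = 1.45×10^5 W/m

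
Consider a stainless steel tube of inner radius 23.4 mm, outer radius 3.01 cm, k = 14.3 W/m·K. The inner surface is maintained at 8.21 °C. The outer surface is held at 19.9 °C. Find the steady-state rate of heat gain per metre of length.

Q' = 2πk·ΔT/ln(r₂/r₁) = 2π × 14.3 × 11.69 / ln(0.0301/0.0234) = 4170 W/m

Q' = 4.17 kW/m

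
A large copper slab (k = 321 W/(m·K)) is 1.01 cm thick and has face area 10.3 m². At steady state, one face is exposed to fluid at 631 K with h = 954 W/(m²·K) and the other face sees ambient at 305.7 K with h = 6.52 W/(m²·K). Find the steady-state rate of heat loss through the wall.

Treat each layer as a resistance in series:
  R_conv,in = 1/(hA) = 1/(954·10.3) = 1.018×10^-4 K/W
  R_copper = L/(kA) = 0.0101/(321·10.3) = 3.055×10^-6 K/W
  R_conv,out = 1/(hA) = 1/(6.52·10.3) = 0.01489 K/W
ΣR = 1.018×10^-4 + 3.055×10^-6 + 0.01489 = 0.01499 K/W
Q = ΔT/ΣR = (631 K − 305.7 K)/0.01499 = 21700 W

Q = 21.7 kW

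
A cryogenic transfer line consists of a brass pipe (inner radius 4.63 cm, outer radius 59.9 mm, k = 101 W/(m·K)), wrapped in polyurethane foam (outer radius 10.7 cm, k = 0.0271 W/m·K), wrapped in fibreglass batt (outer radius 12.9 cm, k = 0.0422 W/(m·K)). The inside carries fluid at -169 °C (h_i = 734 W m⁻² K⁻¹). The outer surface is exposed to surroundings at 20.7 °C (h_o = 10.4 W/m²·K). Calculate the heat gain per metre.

Resistance network (inner→outer):
  R'_conv,in = 1/(2πr h) = 1/(2π·0.0463·734) = 0.004683 m·K/W
  R'_brass = ln(0.0599/0.0463)/(2πk) = 0.2575/(2π·101) = 4.058×10^-4 m·K/W
  R'_polyurethane foam = ln(0.107/0.0599)/(2πk) = 0.5802/(2π·0.0271) = 3.407 m·K/W
  R'_fibreglass batt = ln(0.129/0.107)/(2πk) = 0.1870/(2π·0.0422) = 0.7052 m·K/W
  R'_conv,out = 1/(2πr h) = 1/(2π·0.129·10.4) = 0.1186 m·K/W
ΣR = 0.004683 + 4.058×10^-4 + 3.407 + 0.7052 + 0.1186 = 4.236 m·K/W
Q' = ΔT/ΣR = (-169 °C − 20.7 °C)/4.236 = -44.8 W/m
(Negative Q' ⇒ heat flows inward; heat gain = 44.8 W/m.)

Q' = 44.8 W/m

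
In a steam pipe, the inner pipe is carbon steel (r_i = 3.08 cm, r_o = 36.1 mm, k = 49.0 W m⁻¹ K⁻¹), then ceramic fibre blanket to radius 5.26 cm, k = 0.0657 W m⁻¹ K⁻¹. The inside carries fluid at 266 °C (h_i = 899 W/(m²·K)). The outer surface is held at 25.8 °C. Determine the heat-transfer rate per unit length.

Q' = 262 W/m

Resistance network (inner→outer):
  R'_conv,in = 1/(2πr h) = 1/(2π·0.0308·899) = 0.005748 m·K/W
  R'_carbon steel = ln(0.0361/0.0308)/(2πk) = 0.1588/(2π·49.0) = 5.157×10^-4 m·K/W
  R'_ceramic fibre blanket = ln(0.0526/0.0361)/(2πk) = 0.3764/(2π·0.0657) = 0.9119 m·K/W
ΣR = 0.005748 + 5.157×10^-4 + 0.9119 = 0.9182 m·K/W
Q' = ΔT/ΣR = (266 °C − 25.8 °C)/0.9182 = 262 W/m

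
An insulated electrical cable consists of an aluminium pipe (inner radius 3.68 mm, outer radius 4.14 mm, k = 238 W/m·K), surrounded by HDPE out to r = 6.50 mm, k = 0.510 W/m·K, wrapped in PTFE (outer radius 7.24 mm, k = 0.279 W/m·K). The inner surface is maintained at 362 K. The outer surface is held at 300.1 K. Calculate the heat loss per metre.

Treat each layer as a resistance in series:
  R'_aluminium = ln(0.00414/0.00368)/(2πk) = 0.1178/(2π·238) = 7.876×10^-5 m·K/W
  R'_HDPE = ln(0.00650/0.00414)/(2πk) = 0.4511/(2π·0.510) = 0.1408 m·K/W
  R'_PTFE = ln(0.00724/0.00650)/(2πk) = 0.1078/(2π·0.279) = 0.06151 m·K/W
ΣR = 7.876×10^-5 + 0.1408 + 0.06151 = 0.2024 m·K/W
Q' = ΔT/ΣR = (362 K − 300.1 K)/0.2024 = 306 W/m

Q' = 306 W/m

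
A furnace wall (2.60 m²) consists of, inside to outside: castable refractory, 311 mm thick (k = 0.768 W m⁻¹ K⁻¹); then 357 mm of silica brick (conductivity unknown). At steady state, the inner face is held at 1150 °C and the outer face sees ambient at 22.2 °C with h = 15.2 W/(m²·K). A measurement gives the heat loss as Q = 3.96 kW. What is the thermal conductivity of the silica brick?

ΣR = ΔT/Q = |1150 − 22.2|/3960 = 0.2848 K/W
Known resistances:
  R_castable refractory = L/(kA) = 0.311/(0.768·2.60) = 0.1557 K/W
  R_conv,out = 1/(hA) = 1/(15.2·2.60) = 0.02530 K/W
R_silica brick = ΣR − ΣR_known = 0.2848 − 0.1810 = 0.1038 K/W
L/(kA) = 0.1038 ⇒ k = 0.357/(0.1038·2.60) = 1.32 W/m·K

k = 1.32 W/m·K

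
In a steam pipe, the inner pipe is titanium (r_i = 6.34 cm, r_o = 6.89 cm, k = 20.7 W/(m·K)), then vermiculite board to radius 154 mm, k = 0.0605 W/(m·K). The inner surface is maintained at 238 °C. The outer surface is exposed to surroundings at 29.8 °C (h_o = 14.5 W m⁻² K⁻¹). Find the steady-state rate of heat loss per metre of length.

Q' = 95.2 W/m

Treat each layer as a resistance in series:
  R'_titanium = ln(0.0689/0.0634)/(2πk) = 0.08319/(2π·20.7) = 6.396×10^-4 m·K/W
  R'_vermiculite board = ln(0.154/0.0689)/(2πk) = 0.8043/(2π·0.0605) = 2.116 m·K/W
  R'_conv,out = 1/(2πr h) = 1/(2π·0.154·14.5) = 0.07127 m·K/W
ΣR = 6.396×10^-4 + 2.116 + 0.07127 = 2.188 m·K/W
Q' = ΔT/ΣR = (238 °C − 29.8 °C)/2.188 = 95.2 W/m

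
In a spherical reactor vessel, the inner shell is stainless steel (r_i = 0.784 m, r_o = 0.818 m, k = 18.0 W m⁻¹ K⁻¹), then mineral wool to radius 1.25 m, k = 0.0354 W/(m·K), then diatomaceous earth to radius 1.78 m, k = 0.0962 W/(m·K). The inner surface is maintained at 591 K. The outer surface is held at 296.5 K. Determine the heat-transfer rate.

Q = 257 W

Treat each layer as a resistance in series:
  R_stainless steel = (1/0.784 − 1/0.818)/(4πk) = 0.05302/(4π·18.0) = 2.344×10^-4 K/W
  R_mineral wool = (1/0.818 − 1/1.25)/(4πk) = 0.4225/(4π·0.0354) = 0.9497 K/W
  R_diatomaceous earth = (1/1.25 − 1/1.78)/(4πk) = 0.2382/(4π·0.0962) = 0.1970 K/W
ΣR = 2.344×10^-4 + 0.9497 + 0.1970 = 1.147 K/W
Q = ΔT/ΣR = (591 K − 296.5 K)/1.147 = 257 W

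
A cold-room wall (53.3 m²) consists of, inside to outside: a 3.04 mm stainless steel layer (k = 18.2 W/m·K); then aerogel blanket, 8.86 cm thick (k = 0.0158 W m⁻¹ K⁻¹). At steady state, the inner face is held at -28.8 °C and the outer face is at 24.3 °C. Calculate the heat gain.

Resistance network (inner→outer):
  R_stainless steel = L/(kA) = 0.00304/(18.2·53.3) = 3.134×10^-6 K/W
  R_aerogel blanket = L/(kA) = 0.0886/(0.0158·53.3) = 0.1052 K/W
ΣR = 3.134×10^-6 + 0.1052 = 0.1052 K/W
Q = ΔT/ΣR = (-28.8 °C − 24.3 °C)/0.1052 = -505 W
(Negative Q ⇒ heat flows inward; heat gain = 505 W.)

Q = 505 W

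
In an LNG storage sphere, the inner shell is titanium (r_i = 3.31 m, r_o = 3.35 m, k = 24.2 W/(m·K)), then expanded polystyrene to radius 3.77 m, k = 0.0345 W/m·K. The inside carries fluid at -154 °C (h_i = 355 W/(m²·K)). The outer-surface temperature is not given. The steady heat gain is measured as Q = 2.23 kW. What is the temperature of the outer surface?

Sum the resistances:
  R_conv,in = 1/(4πr²h) = 1/(4π·3.31²·355) = 2.046×10^-5 K/W
  R_titanium = (1/3.31 − 1/3.35)/(4πk) = 0.003607/(4π·24.2) = 1.186×10^-5 K/W
  R_expanded polystyrene = (1/3.35 − 1/3.77)/(4πk) = 0.03326/(4π·0.0345) = 0.07671 K/W
ΣR = 0.07674 K/W
ΔT = Q·ΣR = 2230 × 0.07674 = 171.1 K
Heat flows inward, so T_out = T_in + ΔT = -154 + 171.1 = 17.1 °C

T_out = 17.1 °C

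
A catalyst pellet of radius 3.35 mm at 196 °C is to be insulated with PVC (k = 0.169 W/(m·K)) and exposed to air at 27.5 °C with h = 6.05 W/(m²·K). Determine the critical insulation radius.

r_cr = 5.59 cm

For a sphere, r_cr = 2k_ins/h = 2·0.169/6.05 = 0.0559 m = 5.59 cm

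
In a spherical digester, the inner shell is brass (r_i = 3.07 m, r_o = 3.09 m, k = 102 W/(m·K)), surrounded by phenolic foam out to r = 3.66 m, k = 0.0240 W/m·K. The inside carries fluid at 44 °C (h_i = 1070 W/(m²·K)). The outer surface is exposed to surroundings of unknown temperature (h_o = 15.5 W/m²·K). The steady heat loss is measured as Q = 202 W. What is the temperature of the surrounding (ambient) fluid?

T_out = 10.2 °C

Sum the resistances:
  R_conv,in = 1/(4πr²h) = 1/(4π·3.07²·1070) = 7.891×10^-6 K/W
  R_brass = (1/3.07 − 1/3.09)/(4πk) = 0.002108/(4π·102) = 1.645×10^-6 K/W
  R_phenolic foam = (1/3.09 − 1/3.66)/(4πk) = 0.05040/(4π·0.0240) = 0.1671 K/W
  R_conv,out = 1/(4πr²h) = 1/(4π·3.66²·15.5) = 3.833×10^-4 K/W
ΣR = 0.1675 K/W
ΔT = Q·ΣR = 202 × 0.1675 = 33.84 K
Heat flows outward, so T_out = T_in − ΔT = 44 − 33.84 = 10.2 °C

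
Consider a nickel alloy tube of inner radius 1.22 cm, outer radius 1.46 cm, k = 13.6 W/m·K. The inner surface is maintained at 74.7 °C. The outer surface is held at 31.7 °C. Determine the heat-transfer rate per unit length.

Q' = 2πk·ΔT/ln(r₂/r₁) = 2π × 13.6 × 43 / ln(0.0146/0.0122) = 20500 W/m

Q' = 20500 W/m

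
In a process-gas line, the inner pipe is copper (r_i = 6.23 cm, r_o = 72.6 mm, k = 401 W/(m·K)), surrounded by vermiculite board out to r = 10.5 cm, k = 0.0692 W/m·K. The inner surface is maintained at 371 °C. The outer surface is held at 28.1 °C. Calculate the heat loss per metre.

Q' = 404 W/m

Resistance network (inner→outer):
  R'_copper = ln(0.0726/0.0623)/(2πk) = 0.1530/(2π·401) = 6.073×10^-5 m·K/W
  R'_vermiculite board = ln(0.105/0.0726)/(2πk) = 0.3690/(2π·0.0692) = 0.8487 m·K/W
ΣR = 6.073×10^-5 + 0.8487 = 0.8488 m·K/W
Q' = ΔT/ΣR = (371 °C − 28.1 °C)/0.8488 = 404 W/m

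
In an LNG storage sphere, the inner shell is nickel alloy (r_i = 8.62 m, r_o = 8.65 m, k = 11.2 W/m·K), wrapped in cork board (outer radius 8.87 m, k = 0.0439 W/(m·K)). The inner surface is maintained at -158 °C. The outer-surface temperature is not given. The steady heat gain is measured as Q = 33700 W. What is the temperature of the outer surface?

Sum the resistances:
  R_nickel alloy = (1/8.62 − 1/8.65)/(4πk) = 4.023×10^-4/(4π·11.2) = 2.859×10^-6 K/W
  R_cork board = (1/8.65 − 1/8.87)/(4πk) = 0.002867/(4π·0.0439) = 0.005198 K/W
ΣR = 0.005201 K/W
ΔT = Q·ΣR = 33700 × 0.005201 = 175.3 K
Heat flows inward, so T_out = T_in + ΔT = -158 + 175.3 = 17.3 °C

T_out = 17.3 °C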